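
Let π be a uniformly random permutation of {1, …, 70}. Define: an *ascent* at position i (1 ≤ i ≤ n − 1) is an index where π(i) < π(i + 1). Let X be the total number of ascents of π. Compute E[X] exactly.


Write X = Σ X_I over i = 1, …, 69, with X_I the indicator of one ascent.
There are 69 indicators.
For each fixed i, the pair (π(i), π(i+1)) is a uniformly random ordered pair of distinct values from {1, …, 70}; by symmetry P[π(i) < π(i+1)] = 1/2.
By linearity: E[X] = 69 · (1/2) = (70 − 1) · (1/2) = 69/2 ≈ 34.500000.

E[X] = 69/2 = 34.500000.


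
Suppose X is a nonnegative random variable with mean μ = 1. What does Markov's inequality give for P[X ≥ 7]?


μ = E[X] = 1, a = 7.
Markov: P[X ≥ 7] ≤ μ/a = (1)/7 = 1/7.
Numerically: ≈ 0.14286.
(Since a = 7 > μ = 1.00000, the bound 1/7 is < 1 and informative.)

P[X ≥ 7] ≤ 1/7 ≈ 0.14286.


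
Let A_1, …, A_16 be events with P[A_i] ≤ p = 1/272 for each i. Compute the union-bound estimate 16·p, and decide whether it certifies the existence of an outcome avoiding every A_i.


Union bound: P[∪_{i=1}^{16} A_i] ≤ Σ_i P[A_i] ≤ 16·p = 16·(1/272) = 1/17.
Numerically: 1/17 ≈ 0.0588235.
Is 1/17 < 1? YES.
Since P[∪ A_i] ≤ 1/17 < 1, the complement has P[∩ A_i^c] ≥ 1 − 1/17 = 16/17 > 0, so some outcome avoids every A_i.

16·p = 1/17 ≈ 0.0588235; existence CERTIFIED by the union bound.


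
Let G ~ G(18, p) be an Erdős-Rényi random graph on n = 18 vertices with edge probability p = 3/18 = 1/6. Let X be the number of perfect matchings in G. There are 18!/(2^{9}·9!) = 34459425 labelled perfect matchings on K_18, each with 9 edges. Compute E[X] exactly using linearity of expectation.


K_18 has 18!/(2^{9}·9!) = 34459425 labelled perfect matchings.
For each such perfect matching H, let X_H = 1 if all 9 edges of H are present in G. Then P[X_H = 1] = p^{9} = (1/6)^{9} = 1/10077696.
Summing the indicators: E[X] = Σ_H E[X_H] = 34459425 · p^{9} = 34459425 · 1/10077696 = 425425/124416.
Numerically: E[X] ≈ 3.4194.

E[X] = 34459425 · (1/6)^{9} = 425425/124416 ≈ 3.4194.


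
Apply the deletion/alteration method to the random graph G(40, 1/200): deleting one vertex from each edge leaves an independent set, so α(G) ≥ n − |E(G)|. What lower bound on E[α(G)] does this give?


E[|E(G)|] = C(40, 2)·p = 780 · (1/200) = 39/10.
E[α(G)] ≥ n − E[|E(G)|] = 40 − 39/10 = 361/10.
Numerically: ≈ 36.100.
(This is only a lower bound; the true E[α(G)] may be larger.)

E[α(G)] ≥ 361/10 ≈ 36.100.


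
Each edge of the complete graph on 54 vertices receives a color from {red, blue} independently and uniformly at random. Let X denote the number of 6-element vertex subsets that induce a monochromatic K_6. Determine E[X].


Let X = Σ_S X_S over the C(54, 6) = 25827165 subsets S of size 6, where X_S = 1 if the K_6 on S is monochromatic.
For a fixed S, the K_6 on S has C(6, 2) = 15 edges. P[all 15 edges red] = (1/2)^15, and likewise for blue, so P[monochromatic] = 2·(1/2)^15 = 2^{1 − 15} = 1/16384.
By linearity of expectation: E[X] = C(54, 6) · 2^{1 − 15} = 25827165 · 1/16384 = 25827165/16384.
Numerically: E[X] ≈ 1576.3651.

E[X] = C(54,6)·2^(1−C(6,2)) = 25827165/16384 ≈ 1576.3651.


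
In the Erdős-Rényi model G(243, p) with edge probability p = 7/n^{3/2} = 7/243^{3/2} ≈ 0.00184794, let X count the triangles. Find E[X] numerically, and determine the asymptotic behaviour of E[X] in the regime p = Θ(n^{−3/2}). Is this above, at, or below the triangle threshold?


Number of potential triangles: C(243, 3) = 2362041.
Each occurs with probability p³ ≈ (0.00184794)³ ≈ 6.31053077e-09.
By linearity: E[X] = C(243, 3)·p³ ≈ 2362041 · 6.31053077e-09 ≈ 0.014906.
Since α = 3/2 > 1, p = c/n^{3/2} = o(1/n) is below the triangle threshold p ~ 1/n. Asymptotically E[X] ~ (c³/6)·n^{3(1−α)} = (7³/6)·n^{-1.5} → 0, so by Markov's inequality G has no triangles w.h.p.

E[X] ≈ 0.014906; in regime p = Θ(1/n^{3/2}) E[X] tends to 0 (below the triangle threshold p ~ 1/n).


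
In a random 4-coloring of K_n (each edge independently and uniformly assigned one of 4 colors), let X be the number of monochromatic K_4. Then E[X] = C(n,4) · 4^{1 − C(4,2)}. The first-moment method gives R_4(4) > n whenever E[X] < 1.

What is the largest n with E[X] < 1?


We need C(n, 4) · 4^{1 − 6} < 1, i.e. C(n, 4) < 4^{6 − 1} = 1024.
Check values of n near the boundary:
  n = 11: C(11, 4) = 330; 330 < 1024? YES
  n = 12: C(12, 4) = 495; 495 < 1024? YES
  n = 13: C(13, 4) = 715; 715 < 1024? YES
  n = 14: C(14, 4) = 1001; 1001 < 1024? YES
  n = 15: C(15, 4) = 1365; 1365 < 1024? NO
The largest n with C(n, 4) < 1024 is n = 14 (where E[X] = 1001/1024 ≈ 0.977539). Hence R_4(4) > 14, i.e. R_4(4) ≥ 15.

Largest n = 14; hence R_4(4) > 14.


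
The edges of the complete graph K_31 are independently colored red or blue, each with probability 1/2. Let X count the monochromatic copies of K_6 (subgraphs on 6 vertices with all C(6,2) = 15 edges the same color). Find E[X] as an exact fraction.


Let X = Σ_S X_S over the C(31, 6) = 736281 subsets S of size 6, where X_S = 1 if the K_6 on S is monochromatic.
For a fixed S, the K_6 on S has C(6, 2) = 15 edges. P[all 15 edges red] = (1/2)^15, and likewise for blue, so P[monochromatic] = 2·(1/2)^15 = 2^{1 − 15} = 1/16384.
Summing: E[X] = C(31, 6) · 2^{1 − 15} = 736281 · 1/16384 = 736281/16384.
Numerically: E[X] ≈ 44.9390.

E[X] = C(31,6)·2^(1−C(6,2)) = 736281/16384 ≈ 44.9390.


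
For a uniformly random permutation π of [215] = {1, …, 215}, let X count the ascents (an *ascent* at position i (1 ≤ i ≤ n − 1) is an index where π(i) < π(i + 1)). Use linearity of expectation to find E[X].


Write X = Σ X_I over i = 1, …, 214, with X_I the indicator of one ascent.
There are 214 indicators.
For each fixed i, the pair (π(i), π(i+1)) is a uniformly random ordered pair of distinct values from {1, …, 215}; by symmetry P[π(i) < π(i+1)] = 1/2.
By linearity: E[X] = 214 · (1/2) = (215 − 1) · (1/2) = 107 ≈ 107.00000.

E[X] = 107 = 107.00000.


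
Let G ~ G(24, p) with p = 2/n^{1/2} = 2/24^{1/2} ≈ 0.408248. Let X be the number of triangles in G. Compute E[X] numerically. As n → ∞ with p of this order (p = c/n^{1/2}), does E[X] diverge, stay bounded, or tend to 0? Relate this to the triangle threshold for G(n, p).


Number of potential triangles: C(24, 3) = 2024.
Each occurs with probability p³ ≈ (0.408248)³ ≈ 6.80413817e-02.
By linearity: E[X] = C(24, 3)·p³ ≈ 2024 · 6.80413817e-02 ≈ 137.715757.
Since α = 1/2 < 1, p = c/n^{1/2} ≫ 1/n is above the triangle threshold p ~ 1/n. Asymptotically E[X] ~ (c³/6)·n^{3(1−α)} = (2³/6)·n^{1.5} → ∞; triangles are abundant w.h.p.

E[X] ≈ 137.715757; in regime p = Θ(1/n^{1/2}) E[X] diverges (above the triangle threshold p ~ 1/n).


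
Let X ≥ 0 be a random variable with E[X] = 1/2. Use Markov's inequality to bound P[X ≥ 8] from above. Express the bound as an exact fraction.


μ = E[X] = 1/2, a = 8.
Markov: P[X ≥ 8] ≤ μ/a = (1/2)/8 = 1/16.
Numerically: ≈ 0.06250.
(Since a = 8 > μ = 0.50000, the bound 1/16 is < 1 and informative.)

P[X ≥ 8] ≤ 1/16 ≈ 0.06250.


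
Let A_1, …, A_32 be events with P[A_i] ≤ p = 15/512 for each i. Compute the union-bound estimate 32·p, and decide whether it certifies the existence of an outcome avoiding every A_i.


Union bound: P[∪_{i=1}^{32} A_i] ≤ Σ_i P[A_i] ≤ 32·p = 32·(15/512) = 15/16.
Numerically: 15/16 ≈ 0.937500.
Is 15/16 < 1? YES.
Since P[∪ A_i] ≤ 15/16 < 1, the complement has P[∩ A_i^c] ≥ 1 − 15/16 = 1/16 > 0, so some outcome avoids every A_i.

32·p = 15/16 ≈ 0.937500; existence CERTIFIED by the union bound.


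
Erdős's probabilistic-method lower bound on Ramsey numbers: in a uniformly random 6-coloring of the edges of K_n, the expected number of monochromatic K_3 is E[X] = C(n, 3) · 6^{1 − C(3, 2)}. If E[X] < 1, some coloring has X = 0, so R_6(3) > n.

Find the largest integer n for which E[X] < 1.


We need C(n, 3) · 6^{1 − 3} < 1, i.e. C(n, 3) < 6^{3 − 1} = 36.
Check values of n near the boundary:
  n = 5: C(5, 3) = 10; 10 < 36? YES
  n = 6: C(6, 3) = 20; 20 < 36? YES
  n = 7: C(7, 3) = 35; 35 < 36? YES
  n = 8: C(8, 3) = 56; 56 < 36? NO
The largest n with C(n, 3) < 36 is n = 7 (where E[X] = 35/36 ≈ 0.9722222). Hence R_6(3) > 7, i.e. R_6(3) ≥ 8.

Largest n = 7; hence R_6(3) > 7.


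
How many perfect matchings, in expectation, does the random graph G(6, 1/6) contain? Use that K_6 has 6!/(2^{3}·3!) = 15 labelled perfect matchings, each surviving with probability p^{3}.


K_6 has 6!/(2^{3}·3!) = 15 labelled perfect matchings.
For each such perfect matching H, let X_H = 1 if all 3 edges of H are present in G. Then P[X_H = 1] = p^{3} = (1/6)^{3} = 1/216.
By linearity: E[X] = Σ_H E[X_H] = 15 · p^{3} = 15 · 1/216 = 5/72.
Numerically: E[X] ≈ 0.0694.

E[X] = 15 · (1/6)^{3} = 5/72 ≈ 0.0694.


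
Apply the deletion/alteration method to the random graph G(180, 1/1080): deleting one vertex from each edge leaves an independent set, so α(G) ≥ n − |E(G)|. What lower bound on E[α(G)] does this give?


E[|E(G)|] = C(180, 2)·p = 16110 · (1/1080) = 179/12.
E[α(G)] ≥ n − E[|E(G)|] = 180 − 179/12 = 1981/12.
Numerically: ≈ 165.08333.
(This is only a lower bound; the true E[α(G)] may be larger.)

E[α(G)] ≥ 1981/12 ≈ 165.08333.


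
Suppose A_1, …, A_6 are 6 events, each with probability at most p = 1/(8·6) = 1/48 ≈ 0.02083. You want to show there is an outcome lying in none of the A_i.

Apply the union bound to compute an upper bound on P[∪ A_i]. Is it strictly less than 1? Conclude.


Union bound: P[∪_{i=1}^{6} A_i] ≤ Σ_i P[A_i] ≤ 6·p = 6·(1/48) = 1/8.
Numerically: 1/8 ≈ 0.12500.
Is 1/8 < 1? YES.
Since P[∪ A_i] ≤ 1/8 < 1, the complement has P[∩ A_i^c] ≥ 1 − 1/8 = 7/8 > 0, so some outcome avoids every A_i.

6·p = 1/8 ≈ 0.12500; existence CERTIFIED by the union bound.


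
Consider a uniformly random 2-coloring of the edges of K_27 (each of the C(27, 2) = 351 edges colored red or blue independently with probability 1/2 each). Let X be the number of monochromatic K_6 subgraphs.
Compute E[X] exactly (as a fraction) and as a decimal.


Let X = Σ_S X_S over the C(27, 6) = 296010 subsets S of size 6, where X_S = 1 if the K_6 on S is monochromatic.
For a fixed S, the K_6 on S has C(6, 2) = 15 edges. P[all 15 edges red] = (1/2)^15, and likewise for blue, so P[monochromatic] = 2·(1/2)^15 = 2^{1 − 15} = 1/16384.
By linearity of expectation: E[X] = C(27, 6) · 2^{1 − 15} = 296010 · 1/16384 = 148005/8192.
Numerically: E[X] ≈ 18.0670.

E[X] = C(27,6)·2^(1−C(6,2)) = 148005/8192 ≈ 18.0670.


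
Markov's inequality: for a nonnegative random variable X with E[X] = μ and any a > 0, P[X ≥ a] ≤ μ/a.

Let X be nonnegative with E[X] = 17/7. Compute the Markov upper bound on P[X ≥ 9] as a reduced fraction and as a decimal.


μ = E[X] = 17/7, a = 9.
Markov: P[X ≥ 9] ≤ μ/a = (17/7)/9 = 17/63.
Numerically: ≈ 0.270.
(Since a = 9 > μ = 2.429, the bound 17/63 is < 1 and informative.)

P[X ≥ 9] ≤ 17/63 ≈ 0.270.


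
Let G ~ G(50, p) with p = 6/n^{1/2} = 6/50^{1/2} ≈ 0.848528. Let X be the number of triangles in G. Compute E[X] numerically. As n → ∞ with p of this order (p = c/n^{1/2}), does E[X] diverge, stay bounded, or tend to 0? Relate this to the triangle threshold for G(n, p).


Number of potential triangles: C(50, 3) = 19600.
Each occurs with probability p³ ≈ (0.848528)³ ≈ 6.10940259e-01.
By linearity: E[X] = C(50, 3)·p³ ≈ 19600 · 6.10940259e-01 ≈ 11974.429075.
Since α = 1/2 < 1, p = c/n^{1/2} ≫ 1/n is above the triangle threshold p ~ 1/n. Asymptotically E[X] ~ (c³/6)·n^{3(1−α)} = (6³/6)·n^{1.5} → ∞; triangles are abundant w.h.p.

E[X] ≈ 11974.429075; in regime p = Θ(1/n^{1/2}) E[X] diverges (above the triangle threshold p ~ 1/n).


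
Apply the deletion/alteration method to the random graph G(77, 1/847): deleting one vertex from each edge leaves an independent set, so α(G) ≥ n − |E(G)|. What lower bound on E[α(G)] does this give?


E[|E(G)|] = C(77, 2)·p = 2926 · (1/847) = 38/11.
E[α(G)] ≥ n − E[|E(G)|] = 77 − 38/11 = 809/11.
Numerically: ≈ 73.545455.
(This is only a lower bound; the true E[α(G)] may be larger.)

E[α(G)] ≥ 809/11 ≈ 73.545455.


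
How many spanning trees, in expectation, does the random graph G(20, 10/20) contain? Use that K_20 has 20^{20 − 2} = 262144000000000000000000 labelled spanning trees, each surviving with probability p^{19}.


K_20 has 20^{20 − 2} = 262144000000000000000000 labelled spanning trees.
For each such spanning tree H, let X_H = 1 if all 19 edges of H are present in G. Then P[X_H = 1] = p^{19} = (1/2)^{19} = 1/524288.
Summing the indicators: E[X] = Σ_H E[X_H] = 262144000000000000000000 · p^{19} = 262144000000000000000000 · 1/524288 = 500000000000000000.
Numerically: E[X] ≈ 5e+17.

E[X] = 262144000000000000000000 · (1/2)^{19} = 500000000000000000 ≈ 5e+17.


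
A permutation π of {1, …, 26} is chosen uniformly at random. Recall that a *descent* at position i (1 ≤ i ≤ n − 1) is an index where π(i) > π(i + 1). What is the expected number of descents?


Write X = Σ X_I over i = 1, …, 25, with X_I the indicator of one descent.
There are 25 indicators.
For each fixed i, the pair (π(i), π(i+1)) is a uniformly random ordered pair of distinct values from {1, …, 26}; by symmetry P[π(i) > π(i+1)] = 1/2.
By linearity: E[X] = 25 · (1/2) = (26 − 1) · (1/2) = 25/2 ≈ 12.5000.

E[X] = 25/2 = 12.5000.


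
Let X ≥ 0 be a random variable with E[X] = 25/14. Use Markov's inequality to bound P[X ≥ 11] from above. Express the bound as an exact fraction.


μ = E[X] = 25/14, a = 11.
Markov: P[X ≥ 11] ≤ μ/a = (25/14)/11 = 25/154.
Numerically: ≈ 0.16234.
(Since a = 11 > μ = 1.78571, the bound 25/154 is < 1 and informative.)

P[X ≥ 11] ≤ 25/154 ≈ 0.16234.


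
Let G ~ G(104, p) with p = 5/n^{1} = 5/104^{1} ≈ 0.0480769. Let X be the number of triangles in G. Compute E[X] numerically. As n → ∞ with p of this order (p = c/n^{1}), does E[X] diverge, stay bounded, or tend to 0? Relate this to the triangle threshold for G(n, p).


Number of potential triangles: C(104, 3) = 182104.
Each occurs with probability p³ ≈ (0.0480769)³ ≈ 1.11124545e-04.
By linearity: E[X] = C(104, 3)·p³ ≈ 182104 · 1.11124545e-04 ≈ 20.236224.
Here α = 1, so p = 5/n is exactly at the triangle threshold p ~ 1/n. Asymptotically E[X] → c³/6 = 5³/6 = 125/6 ≈ 20.833333, a bounded constant. In this regime the triangle count is asymptotically Poisson(c³/6).

E[X] ≈ 20.236224; in regime p = Θ(1/n^{1}) E[X] stays bounded (at the triangle threshold p ~ 1/n).


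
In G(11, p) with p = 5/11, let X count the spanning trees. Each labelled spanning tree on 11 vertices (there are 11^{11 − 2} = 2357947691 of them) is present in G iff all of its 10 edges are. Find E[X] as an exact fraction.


K_11 has 11^{11 − 2} = 2357947691 labelled spanning trees.
For each such spanning tree H, let X_H = 1 if all 10 edges of H are present in G. Then P[X_H = 1] = p^{10} = (5/11)^{10} = 9765625/25937424601.
By linearity: E[X] = Σ_H E[X_H] = 2357947691 · p^{10} = 2357947691 · 9765625/25937424601 = 9765625/11.
Numerically: E[X] ≈ 8.8778e+05.

E[X] = 2357947691 · (5/11)^{10} = 9765625/11 ≈ 8.8778e+05.


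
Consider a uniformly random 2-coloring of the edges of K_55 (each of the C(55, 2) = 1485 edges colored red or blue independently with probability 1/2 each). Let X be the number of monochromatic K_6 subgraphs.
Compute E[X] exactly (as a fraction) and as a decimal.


Let X = Σ_S X_S over the C(55, 6) = 28989675 subsets S of size 6, where X_S = 1 if the K_6 on S is monochromatic.
For a fixed S, the K_6 on S has C(6, 2) = 15 edges. P[all 15 edges red] = (1/2)^15, and likewise for blue, so P[monochromatic] = 2·(1/2)^15 = 2^{1 − 15} = 1/16384.
By linearity: E[X] = C(55, 6) · 2^{1 − 15} = 28989675 · 1/16384 = 28989675/16384.
Numerically: E[X] ≈ 1769.389.

E[X] = C(55,6)·2^(1−C(6,2)) = 28989675/16384 ≈ 1769.389.


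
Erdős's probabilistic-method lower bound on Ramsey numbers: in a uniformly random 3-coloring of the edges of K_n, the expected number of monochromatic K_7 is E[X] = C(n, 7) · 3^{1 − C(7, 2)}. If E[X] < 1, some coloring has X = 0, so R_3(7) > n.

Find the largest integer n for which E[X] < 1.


We need C(n, 7) · 3^{1 − 21} < 1, i.e. C(n, 7) < 3^{21 − 1} = 3486784401.
Check values of n near the boundary:
  n = 77: C(77, 7) = 2404808340; 2404808340 < 3486784401? YES
  n = 78: C(78, 7) = 2641902120; 2641902120 < 3486784401? YES
  n = 79: C(79, 7) = 2898753715; 2898753715 < 3486784401? YES
  n = 80: C(80, 7) = 3176716400; 3176716400 < 3486784401? YES
  n = 81: C(81, 7) = 3477216600; 3477216600 < 3486784401? YES
  n = 82: C(82, 7) = 3801756816; 3801756816 < 3486784401? NO
  n = 83: C(83, 7) = 4151918628; 4151918628 < 3486784401? NO
  n = 84: C(84, 7) = 4529365776; 4529365776 < 3486784401? NO
The largest n with C(n, 7) < 3486784401 is n = 81 (where E[X] = 42928600/43046721 ≈ 0.9973). Hence R_3(7) > 81, i.e. R_3(7) ≥ 82.

Largest n = 81; hence R_3(7) > 81.


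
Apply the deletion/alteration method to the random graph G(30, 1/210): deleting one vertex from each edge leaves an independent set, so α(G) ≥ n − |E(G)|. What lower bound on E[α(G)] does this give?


E[|E(G)|] = C(30, 2)·p = 435 · (1/210) = 29/14.
E[α(G)] ≥ n − E[|E(G)|] = 30 − 29/14 = 391/14.
Numerically: ≈ 27.92857.
(This is only a lower bound; the true E[α(G)] may be larger.)

E[α(G)] ≥ 391/14 ≈ 27.92857.


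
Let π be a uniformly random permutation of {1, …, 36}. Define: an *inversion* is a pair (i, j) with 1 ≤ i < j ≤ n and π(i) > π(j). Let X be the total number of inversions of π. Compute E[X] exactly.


Write X = Σ X_I over the C(36, 2) = 630 pairs i < j, with X_I the indicator of one inversion.
There are 630 indicators.
For each fixed pair i < j, the values π(i) and π(j) are two distinct elements of {1, …, 36} in uniformly random order; by symmetry P[π(i) > π(j)] = 1/2.
By linearity: E[X] = 630 · (1/2) = C(36, 2) · (1/2) = 630/2 = 315 ≈ 315.000.

E[X] = 315 = 315.000.


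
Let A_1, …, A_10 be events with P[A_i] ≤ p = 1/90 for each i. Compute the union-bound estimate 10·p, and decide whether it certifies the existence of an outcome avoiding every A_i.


Union bound: P[∪_{i=1}^{10} A_i] ≤ Σ_i P[A_i] ≤ 10·p = 10·(1/90) = 1/9.
Numerically: 1/9 ≈ 0.111111.
Is 1/9 < 1? YES.
Since P[∪ A_i] ≤ 1/9 < 1, the complement has P[∩ A_i^c] ≥ 1 − 1/9 = 8/9 > 0, so some outcome avoids every A_i.

10·p = 1/9 ≈ 0.111111; existence CERTIFIED by the union bound.


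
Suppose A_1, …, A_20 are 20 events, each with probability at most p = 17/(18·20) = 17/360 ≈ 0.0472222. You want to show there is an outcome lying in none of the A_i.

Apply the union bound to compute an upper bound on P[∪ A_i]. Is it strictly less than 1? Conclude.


Union bound: P[∪_{i=1}^{20} A_i] ≤ Σ_i P[A_i] ≤ 20·p = 20·(17/360) = 17/18.
Numerically: 17/18 ≈ 0.9444444.
Is 17/18 < 1? YES.
Since P[∪ A_i] ≤ 17/18 < 1, the complement has P[∩ A_i^c] ≥ 1 − 17/18 = 1/18 > 0, so some outcome avoids every A_i.

20·p = 17/18 ≈ 0.9444444; existence CERTIFIED by the union bound.


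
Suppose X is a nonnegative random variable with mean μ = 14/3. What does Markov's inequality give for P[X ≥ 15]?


μ = E[X] = 14/3, a = 15.
Markov: P[X ≥ 15] ≤ μ/a = (14/3)/15 = 14/45.
Numerically: ≈ 0.311.
(Since a = 15 > μ = 4.667, the bound 14/45 is < 1 and informative.)

P[X ≥ 15] ≤ 14/45 ≈ 0.311.


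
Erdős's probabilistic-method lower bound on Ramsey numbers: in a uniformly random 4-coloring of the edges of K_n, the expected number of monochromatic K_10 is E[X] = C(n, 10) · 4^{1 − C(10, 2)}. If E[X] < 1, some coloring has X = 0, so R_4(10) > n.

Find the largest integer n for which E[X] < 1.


We need C(n, 10) · 4^{1 − 45} < 1, i.e. C(n, 10) < 4^{45 − 1} = 309485009821345068724781056.
Check values of n near the boundary:
  n = 2018: C(2018, 10) = 301820606687612220663963508; 301820606687612220663963508 < 309485009821345068724781056? YES
  n = 2019: C(2019, 10) = 303322949179835278009229628; 303322949179835278009229628 < 309485009821345068724781056? YES
  n = 2020: C(2020, 10) = 304832018578739931133653656; 304832018578739931133653656 < 309485009821345068724781056? YES
  n = 2021: C(2021, 10) = 306347841644770462864800616; 306347841644770462864800616 < 309485009821345068724781056? YES
  n = 2022: C(2022, 10) = 307870445231474093395937796; 307870445231474093395937796 < 309485009821345068724781056? YES
  n = 2023: C(2023, 10) = 309399856285778485315440716; 309399856285778485315440716 < 309485009821345068724781056? YES
  n = 2024: C(2024, 10) = 310936101848269937576192656; 310936101848269937576192656 < 309485009821345068724781056? NO
The largest n with C(n, 10) < 309485009821345068724781056 is n = 2023 (where E[X] = 77349964071444621328860179/77371252455336267181195264 ≈ 0.999725). Hence R_4(10) > 2023, i.e. R_4(10) ≥ 2024.

Largest n = 2023; hence R_4(10) > 2023.


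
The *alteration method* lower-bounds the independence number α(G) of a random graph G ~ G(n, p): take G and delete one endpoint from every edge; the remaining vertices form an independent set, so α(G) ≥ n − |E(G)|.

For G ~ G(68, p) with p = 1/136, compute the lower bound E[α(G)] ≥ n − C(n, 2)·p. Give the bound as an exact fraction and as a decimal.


E[|E(G)|] = C(68, 2)·p = 2278 · (1/136) = 67/4.
E[α(G)] ≥ n − E[|E(G)|] = 68 − 67/4 = 205/4.
Numerically: ≈ 51.250.
(This is only a lower bound; the true E[α(G)] may be larger.)

E[α(G)] ≥ 205/4 ≈ 51.250.


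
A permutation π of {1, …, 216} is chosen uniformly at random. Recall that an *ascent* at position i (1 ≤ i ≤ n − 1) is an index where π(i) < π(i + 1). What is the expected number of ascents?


Write X = Σ X_I over i = 1, …, 215, with X_I the indicator of one ascent.
There are 215 indicators.
For each fixed i, the pair (π(i), π(i+1)) is a uniformly random ordered pair of distinct values from {1, …, 216}; by symmetry P[π(i) < π(i+1)] = 1/2.
By linearity: E[X] = 215 · (1/2) = (216 − 1) · (1/2) = 215/2 ≈ 107.50000.

E[X] = 215/2 = 107.50000.


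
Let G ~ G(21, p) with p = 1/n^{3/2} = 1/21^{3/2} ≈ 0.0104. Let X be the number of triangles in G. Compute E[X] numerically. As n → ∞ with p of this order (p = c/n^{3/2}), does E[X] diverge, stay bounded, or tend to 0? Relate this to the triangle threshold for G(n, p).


Number of potential triangles: C(21, 3) = 1330.
Each occurs with probability p³ ≈ (0.0104)³ ≈ 1.12205e-06.
By linearity: E[X] = C(21, 3)·p³ ≈ 1330 · 1.12205e-06 ≈ 0.001.
Since α = 3/2 > 1, p = c/n^{3/2} = o(1/n) is below the triangle threshold p ~ 1/n. Asymptotically E[X] ~ (c³/6)·n^{3(1−α)} = (1³/6)·n^{-1.5} → 0, so by Markov's inequality G has no triangles w.h.p.

E[X] ≈ 0.001; in regime p = Θ(1/n^{3/2}) E[X] tends to 0 (below the triangle threshold p ~ 1/n).


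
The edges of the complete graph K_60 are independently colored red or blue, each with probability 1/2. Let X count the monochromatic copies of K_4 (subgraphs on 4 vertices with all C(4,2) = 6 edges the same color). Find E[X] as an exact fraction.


Let X = Σ_S X_S over the C(60, 4) = 487635 subsets S of size 4, where X_S = 1 if the K_4 on S is monochromatic.
For a fixed S, the K_4 on S has C(4, 2) = 6 edges. P[all 6 edges red] = (1/2)^6, and likewise for blue, so P[monochromatic] = 2·(1/2)^6 = 2^{1 − 6} = 1/32.
Summing: E[X] = C(60, 4) · 2^{1 − 6} = 487635 · 1/32 = 487635/32.
Numerically: E[X] ≈ 15238.594.

E[X] = C(60,4)·2^(1−C(4,2)) = 487635/32 ≈ 15238.594.


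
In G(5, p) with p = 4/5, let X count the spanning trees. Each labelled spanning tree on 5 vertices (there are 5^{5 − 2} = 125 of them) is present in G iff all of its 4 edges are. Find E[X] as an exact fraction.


K_5 has 5^{5 − 2} = 125 labelled spanning trees.
For each such spanning tree H, let X_H = 1 if all 4 edges of H are present in G. Then P[X_H = 1] = p^{4} = (4/5)^{4} = 256/625.
Summing the indicators: E[X] = Σ_H E[X_H] = 125 · p^{4} = 125 · 256/625 = 256/5.
Numerically: E[X] ≈ 51.2.

E[X] = 125 · (4/5)^{4} = 256/5 ≈ 51.2.


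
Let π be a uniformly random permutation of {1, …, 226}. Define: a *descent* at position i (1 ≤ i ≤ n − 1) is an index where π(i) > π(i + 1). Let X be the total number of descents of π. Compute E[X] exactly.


Write X = Σ X_I over i = 1, …, 225, with X_I the indicator of one descent.
There are 225 indicators.
For each fixed i, the pair (π(i), π(i+1)) is a uniformly random ordered pair of distinct values from {1, …, 226}; by symmetry P[π(i) > π(i+1)] = 1/2.
By linearity: E[X] = 225 · (1/2) = (226 − 1) · (1/2) = 225/2 ≈ 112.500000.

E[X] = 225/2 = 112.500000.


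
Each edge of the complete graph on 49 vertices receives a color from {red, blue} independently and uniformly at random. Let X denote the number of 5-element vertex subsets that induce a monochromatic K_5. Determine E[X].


Let X = Σ_S X_S over the C(49, 5) = 1906884 subsets S of size 5, where X_S = 1 if the K_5 on S is monochromatic.
For a fixed S, the K_5 on S has C(5, 2) = 10 edges. P[all 10 edges red] = (1/2)^10, and likewise for blue, so P[monochromatic] = 2·(1/2)^10 = 2^{1 − 10} = 1/512.
By linearity of expectation: E[X] = C(49, 5) · 2^{1 − 10} = 1906884 · 1/512 = 476721/128.
Numerically: E[X] ≈ 3724.382812.

E[X] = C(49,5)·2^(1−C(5,2)) = 476721/128 ≈ 3724.382812.


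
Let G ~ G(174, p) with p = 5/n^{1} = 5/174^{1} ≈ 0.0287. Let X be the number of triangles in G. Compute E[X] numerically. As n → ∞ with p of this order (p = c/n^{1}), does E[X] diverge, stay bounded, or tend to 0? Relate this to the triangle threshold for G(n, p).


Number of potential triangles: C(174, 3) = 862924.
Each occurs with probability p³ ≈ (0.0287)³ ≈ 2.37281e-05.
By linearity: E[X] = C(174, 3)·p³ ≈ 862924 · 2.37281e-05 ≈ 20.476.
Here α = 1, so p = 5/n is exactly at the triangle threshold p ~ 1/n. Asymptotically E[X] → c³/6 = 5³/6 = 125/6 ≈ 20.833, a bounded constant. In this regime the triangle count is asymptotically Poisson(c³/6).

E[X] ≈ 20.476; in regime p = Θ(1/n^{1}) E[X] stays bounded (at the triangle threshold p ~ 1/n).


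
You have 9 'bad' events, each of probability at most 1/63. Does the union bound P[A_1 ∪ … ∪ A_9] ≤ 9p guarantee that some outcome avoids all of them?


Union bound: P[∪_{i=1}^{9} A_i] ≤ Σ_i P[A_i] ≤ 9·p = 9·(1/63) = 1/7.
Numerically: 1/7 ≈ 0.14286.
Is 1/7 < 1? YES.
Since P[∪ A_i] ≤ 1/7 < 1, the complement has P[∩ A_i^c] ≥ 1 − 1/7 = 6/7 > 0, so some outcome avoids every A_i.

9·p = 1/7 ≈ 0.14286; existence CERTIFIED by the union bound.


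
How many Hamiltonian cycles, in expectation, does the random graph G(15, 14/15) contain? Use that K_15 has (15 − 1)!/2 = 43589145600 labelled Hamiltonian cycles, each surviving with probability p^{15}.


K_15 has (15 − 1)!/2 = 43589145600 labelled Hamiltonian cycles.
For each such Hamiltonian cycle H, let X_H = 1 if all 15 edges of H are present in G. Then P[X_H = 1] = p^{15} = (14/15)^{15} = 155568095557812224/437893890380859375.
By linearity of expectation: E[X] = Σ_H E[X_H] = 43589145600 · p^{15} = 43589145600 · 155568095557812224/437893890380859375 = 1116227221067356419653632/72081298828125.
Numerically: E[X] ≈ 1.549e+10.

E[X] = 43589145600 · (14/15)^{15} = 1116227221067356419653632/72081298828125 ≈ 1.549e+10.


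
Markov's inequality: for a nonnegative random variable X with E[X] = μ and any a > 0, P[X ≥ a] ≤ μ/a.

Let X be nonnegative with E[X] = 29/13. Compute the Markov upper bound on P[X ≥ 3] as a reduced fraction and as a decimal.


μ = E[X] = 29/13, a = 3.
Markov: P[X ≥ 3] ≤ μ/a = (29/13)/3 = 29/39.
Numerically: ≈ 0.74359.
(Since a = 3 > μ = 2.23077, the bound 29/39 is < 1 and informative.)

P[X ≥ 3] ≤ 29/39 ≈ 0.74359.


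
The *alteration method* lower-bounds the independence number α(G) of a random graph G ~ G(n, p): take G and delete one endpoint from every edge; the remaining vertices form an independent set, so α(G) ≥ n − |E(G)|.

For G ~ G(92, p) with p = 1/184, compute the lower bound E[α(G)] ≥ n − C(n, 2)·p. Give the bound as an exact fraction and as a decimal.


E[|E(G)|] = C(92, 2)·p = 4186 · (1/184) = 91/4.
E[α(G)] ≥ n − E[|E(G)|] = 92 − 91/4 = 277/4.
Numerically: ≈ 69.2500.
(This is only a lower bound; the true E[α(G)] may be larger.)

E[α(G)] ≥ 277/4 ≈ 69.2500.


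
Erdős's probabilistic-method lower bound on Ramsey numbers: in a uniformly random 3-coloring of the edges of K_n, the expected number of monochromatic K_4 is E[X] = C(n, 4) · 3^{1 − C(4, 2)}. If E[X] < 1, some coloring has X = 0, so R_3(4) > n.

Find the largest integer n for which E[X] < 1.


We need C(n, 4) · 3^{1 − 6} < 1, i.e. C(n, 4) < 3^{6 − 1} = 243.
Check values of n near the boundary:
  n = 9: C(9, 4) = 126; 126 < 243? YES
  n = 10: C(10, 4) = 210; 210 < 243? YES
  n = 11: C(11, 4) = 330; 330 < 243? NO
The largest n with C(n, 4) < 243 is n = 10 (where E[X] = 70/81 ≈ 0.86420). Hence R_3(4) > 10, i.e. R_3(4) ≥ 11.

Largest n = 10; hence R_3(4) > 10.


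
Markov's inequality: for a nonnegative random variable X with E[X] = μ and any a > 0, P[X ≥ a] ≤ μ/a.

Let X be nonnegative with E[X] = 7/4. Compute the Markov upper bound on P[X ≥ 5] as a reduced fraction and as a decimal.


μ = E[X] = 7/4, a = 5.
Markov: P[X ≥ 5] ≤ μ/a = (7/4)/5 = 7/20.
Numerically: ≈ 0.350000.
(Since a = 5 > μ = 1.750000, the bound 7/20 is < 1 and informative.)

P[X ≥ 5] ≤ 7/20 ≈ 0.350000.


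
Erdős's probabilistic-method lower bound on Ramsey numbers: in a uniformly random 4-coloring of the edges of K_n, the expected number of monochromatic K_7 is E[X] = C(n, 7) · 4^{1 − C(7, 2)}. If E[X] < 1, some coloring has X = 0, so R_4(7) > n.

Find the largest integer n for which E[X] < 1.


We need C(n, 7) · 4^{1 − 21} < 1, i.e. C(n, 7) < 4^{21 − 1} = 1099511627776.
Check values of n near the boundary:
  n = 179: C(179, 7) = 1037437234460; 1037437234460 < 1099511627776? YES
  n = 180: C(180, 7) = 1079414463600; 1079414463600 < 1099511627776? YES
  n = 181: C(181, 7) = 1122839183400; 1122839183400 < 1099511627776? NO
The largest n with C(n, 7) < 1099511627776 is n = 180 (where E[X] = 67463403975/68719476736 ≈ 0.982). Hence R_4(7) > 180, i.e. R_4(7) ≥ 181.

Largest n = 180; hence R_4(7) > 180.


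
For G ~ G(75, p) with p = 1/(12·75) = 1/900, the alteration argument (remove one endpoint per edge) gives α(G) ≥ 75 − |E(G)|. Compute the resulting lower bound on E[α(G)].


E[|E(G)|] = C(75, 2)·p = 2775 · (1/900) = 37/12.
E[α(G)] ≥ n − E[|E(G)|] = 75 − 37/12 = 863/12.
Numerically: ≈ 71.916667.
(This is only a lower bound; the true E[α(G)] may be larger.)

E[α(G)] ≥ 863/12 ≈ 71.916667.


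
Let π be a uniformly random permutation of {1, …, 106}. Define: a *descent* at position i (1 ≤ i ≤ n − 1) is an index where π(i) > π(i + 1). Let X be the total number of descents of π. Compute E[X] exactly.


Write X = Σ X_I over i = 1, …, 105, with X_I the indicator of one descent.
There are 105 indicators.
For each fixed i, the pair (π(i), π(i+1)) is a uniformly random ordered pair of distinct values from {1, …, 106}; by symmetry P[π(i) > π(i+1)] = 1/2.
By linearity: E[X] = 105 · (1/2) = (106 − 1) · (1/2) = 105/2 ≈ 52.500.

E[X] = 105/2 = 52.500.


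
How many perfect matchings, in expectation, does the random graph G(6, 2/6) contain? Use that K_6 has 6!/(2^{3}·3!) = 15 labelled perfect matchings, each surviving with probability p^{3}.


K_6 has 6!/(2^{3}·3!) = 15 labelled perfect matchings.
For each such perfect matching H, let X_H = 1 if all 3 edges of H are present in G. Then P[X_H = 1] = p^{3} = (1/3)^{3} = 1/27.
By linearity: E[X] = Σ_H E[X_H] = 15 · p^{3} = 15 · 1/27 = 5/9.
Numerically: E[X] ≈ 0.5556.

E[X] = 15 · (1/3)^{3} = 5/9 ≈ 0.5556.


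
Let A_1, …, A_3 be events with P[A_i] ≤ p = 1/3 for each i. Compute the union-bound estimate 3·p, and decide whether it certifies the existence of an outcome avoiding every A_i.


Union bound: P[∪_{i=1}^{3} A_i] ≤ Σ_i P[A_i] ≤ 3·p = 3·(1/3) = 1.
Numerically: 1 ≈ 1.000.
Is 1 < 1? NO.
Since the bound 1 is ≥ 1, the union bound is uninformative here; it does NOT by itself certify existence.

3·p = 1 ≈ 1.000; existence NOT certified by the union bound.


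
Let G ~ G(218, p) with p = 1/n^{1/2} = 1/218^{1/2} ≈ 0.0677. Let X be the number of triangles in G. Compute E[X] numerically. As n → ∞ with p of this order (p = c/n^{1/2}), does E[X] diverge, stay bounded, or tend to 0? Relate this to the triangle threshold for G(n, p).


Number of potential triangles: C(218, 3) = 1703016.
Each occurs with probability p³ ≈ (0.0677)³ ≈ 3.10681e-04.
By linearity: E[X] = C(218, 3)·p³ ≈ 1703016 · 3.10681e-04 ≈ 529.095.
Since α = 1/2 < 1, p = c/n^{1/2} ≫ 1/n is above the triangle threshold p ~ 1/n. Asymptotically E[X] ~ (c³/6)·n^{3(1−α)} = (1³/6)·n^{1.5} → ∞; triangles are abundant w.h.p.

E[X] ≈ 529.095; in regime p = Θ(1/n^{1/2}) E[X] diverges (above the triangle threshold p ~ 1/n).


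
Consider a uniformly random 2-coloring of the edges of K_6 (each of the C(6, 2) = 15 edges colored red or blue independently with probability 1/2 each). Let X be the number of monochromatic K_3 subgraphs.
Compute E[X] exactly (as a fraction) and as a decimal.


Let X = Σ_S X_S over the C(6, 3) = 20 subsets S of size 3, where X_S = 1 if the K_3 on S is monochromatic.
For a fixed S, the K_3 on S has C(3, 2) = 3 edges. P[all 3 edges red] = (1/2)^3, and likewise for blue, so P[monochromatic] = 2·(1/2)^3 = 2^{1 − 3} = 1/4.
By linearity of expectation: E[X] = C(6, 3) · 2^{1 − 3} = 20 · 1/4 = 5.
Numerically: E[X] ≈ 5.0000.

E[X] = C(6,3)·2^(1−C(3,2)) = 5 ≈ 5.0000.


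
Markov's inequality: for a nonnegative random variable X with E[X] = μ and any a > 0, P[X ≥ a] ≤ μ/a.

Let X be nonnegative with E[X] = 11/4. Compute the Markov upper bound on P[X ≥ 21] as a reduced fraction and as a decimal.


μ = E[X] = 11/4, a = 21.
Markov: P[X ≥ 21] ≤ μ/a = (11/4)/21 = 11/84.
Numerically: ≈ 0.1310.
(Since a = 21 > μ = 2.7500, the bound 11/84 is < 1 and informative.)

P[X ≥ 21] ≤ 11/84 ≈ 0.1310.


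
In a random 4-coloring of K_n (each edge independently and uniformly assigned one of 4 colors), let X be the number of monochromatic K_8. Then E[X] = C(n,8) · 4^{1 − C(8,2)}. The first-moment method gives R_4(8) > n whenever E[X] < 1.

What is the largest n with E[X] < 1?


We need C(n, 8) · 4^{1 − 28} < 1, i.e. C(n, 8) < 4^{28 − 1} = 18014398509481984.
Check values of n near the boundary:
  n = 405: C(405, 8) = 16745853821188050; 16745853821188050 < 18014398509481984? YES
  n = 406: C(406, 8) = 17082453897995850; 17082453897995850 < 18014398509481984? YES
  n = 407: C(407, 8) = 17424959239309050; 17424959239309050 < 18014398509481984? YES
  n = 408: C(408, 8) = 17773458424095231; 17773458424095231 < 18014398509481984? YES
  n = 409: C(409, 8) = 18128041135797879; 18128041135797879 < 18014398509481984? NO
  n = 410: C(410, 8) = 18488798173326195; 18488798173326195 < 18014398509481984? NO
The largest n with C(n, 8) < 18014398509481984 is n = 408 (where E[X] = 17773458424095231/18014398509481984 ≈ 0.98663). Hence R_4(8) > 408, i.e. R_4(8) ≥ 409.

Largest n = 408; hence R_4(8) > 408.


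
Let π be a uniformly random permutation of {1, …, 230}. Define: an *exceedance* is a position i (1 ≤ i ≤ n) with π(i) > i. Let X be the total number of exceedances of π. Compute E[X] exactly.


Write X = Σ_{i=1}^{230} X_i, where X_i = 1_{π(i) > i}.
For each fixed i, π(i) is uniform over {1, …, 230} (marginal of a uniform permutation), so P[π(i) > i] = (n − i)/n. Summing: Σ_{i=1}^{230} (n − i)/n = (0 + 1 + … + 229)/230 = 230(230 − 1)/(2·230) = (230 − 1)/2.
Hence E[X] = Σ_{i=1}^{230} (230 − i)/230 = 229/2 ≈ 114.5000.

E[X] = 229/2 = 114.5000.


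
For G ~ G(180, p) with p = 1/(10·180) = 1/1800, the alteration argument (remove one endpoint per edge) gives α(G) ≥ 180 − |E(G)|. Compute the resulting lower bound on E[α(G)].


E[|E(G)|] = C(180, 2)·p = 16110 · (1/1800) = 179/20.
E[α(G)] ≥ n − E[|E(G)|] = 180 − 179/20 = 3421/20.
Numerically: ≈ 171.050000.
(This is only a lower bound; the true E[α(G)] may be larger.)

E[α(G)] ≥ 3421/20 ≈ 171.050000.


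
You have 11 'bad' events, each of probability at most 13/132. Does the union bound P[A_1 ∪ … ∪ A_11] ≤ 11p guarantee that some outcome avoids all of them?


Union bound: P[∪_{i=1}^{11} A_i] ≤ Σ_i P[A_i] ≤ 11·p = 11·(13/132) = 13/12.
Numerically: 13/12 ≈ 1.083.
Is 13/12 < 1? NO.
Since the bound 13/12 is ≥ 1, the union bound is uninformative here; it does NOT by itself certify existence.

11·p = 13/12 ≈ 1.083; existence NOT certified by the union bound.


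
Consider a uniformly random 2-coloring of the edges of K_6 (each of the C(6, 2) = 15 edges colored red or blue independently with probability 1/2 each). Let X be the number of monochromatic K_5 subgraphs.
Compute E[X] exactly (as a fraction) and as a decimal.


Let X = Σ_S X_S over the C(6, 5) = 6 subsets S of size 5, where X_S = 1 if the K_5 on S is monochromatic.
For a fixed S, the K_5 on S has C(5, 2) = 10 edges. P[all 10 edges red] = (1/2)^10, and likewise for blue, so P[monochromatic] = 2·(1/2)^10 = 2^{1 − 10} = 1/512.
Summing: E[X] = C(6, 5) · 2^{1 − 10} = 6 · 1/512 = 3/256.
Numerically: E[X] ≈ 0.0117.

E[X] = C(6,5)·2^(1−C(5,2)) = 3/256 ≈ 0.0117.


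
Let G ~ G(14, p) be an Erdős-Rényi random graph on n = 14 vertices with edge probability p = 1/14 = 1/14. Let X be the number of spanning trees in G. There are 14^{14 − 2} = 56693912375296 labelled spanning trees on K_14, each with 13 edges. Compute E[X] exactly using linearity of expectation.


K_14 has 14^{14 − 2} = 56693912375296 labelled spanning trees.
For each such spanning tree H, let X_H = 1 if all 13 edges of H are present in G. Then P[X_H = 1] = p^{13} = (1/14)^{13} = 1/793714773254144.
Summing the indicators: E[X] = Σ_H E[X_H] = 56693912375296 · p^{13} = 56693912375296 · 1/793714773254144 = 1/14.
Numerically: E[X] ≈ 0.071429.

E[X] = 56693912375296 · (1/14)^{13} = 1/14 ≈ 0.071429.


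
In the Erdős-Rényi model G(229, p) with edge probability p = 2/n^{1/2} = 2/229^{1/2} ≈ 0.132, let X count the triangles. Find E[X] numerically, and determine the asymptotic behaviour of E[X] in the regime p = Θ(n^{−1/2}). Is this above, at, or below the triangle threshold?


Number of potential triangles: C(229, 3) = 1975354.
Each occurs with probability p³ ≈ (0.132)³ ≈ 2.30854e-03.
By linearity: E[X] = C(229, 3)·p³ ≈ 1975354 · 2.30854e-03 ≈ 4560.177.
Since α = 1/2 < 1, p = c/n^{1/2} ≫ 1/n is above the triangle threshold p ~ 1/n. Asymptotically E[X] ~ (c³/6)·n^{3(1−α)} = (2³/6)·n^{1.5} → ∞; triangles are abundant w.h.p.

E[X] ≈ 4560.177; in regime p = Θ(1/n^{1/2}) E[X] diverges (above the triangle threshold p ~ 1/n).


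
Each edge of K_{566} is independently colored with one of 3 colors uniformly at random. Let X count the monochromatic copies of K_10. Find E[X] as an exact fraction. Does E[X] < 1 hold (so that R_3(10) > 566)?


E[X] = C(566, 10) · 3^{1 − 45} = 858376364549067965458 · 3^{−44} = 858376364549067965458/984770902183611232881.
As a reduced fraction: E[X] = 858376364549067965458/984770902183611232881 ≈ 0.8717.
Is E[X] < 1? YES.
Since E[X] < 1, there exists a 3-coloring of K_{566} with no monochromatic K_10; hence R_3(10) > 566.

E[X] = 858376364549067965458/984770902183611232881 ≈ 0.8717; E[X] < 1, so R_3(10) > 566.


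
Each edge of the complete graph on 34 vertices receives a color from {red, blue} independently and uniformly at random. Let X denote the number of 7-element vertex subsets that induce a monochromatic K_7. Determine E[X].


Let X = Σ_S X_S over the C(34, 7) = 5379616 subsets S of size 7, where X_S = 1 if the K_7 on S is monochromatic.
For a fixed S, the K_7 on S has C(7, 2) = 21 edges. P[all 21 edges red] = (1/2)^21, and likewise for blue, so P[monochromatic] = 2·(1/2)^21 = 2^{1 − 21} = 1/1048576.
By linearity: E[X] = C(34, 7) · 2^{1 − 21} = 5379616 · 1/1048576 = 168113/32768.
Numerically: E[X] ≈ 5.1304.

E[X] = C(34,7)·2^(1−C(7,2)) = 168113/32768 ≈ 5.1304.
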